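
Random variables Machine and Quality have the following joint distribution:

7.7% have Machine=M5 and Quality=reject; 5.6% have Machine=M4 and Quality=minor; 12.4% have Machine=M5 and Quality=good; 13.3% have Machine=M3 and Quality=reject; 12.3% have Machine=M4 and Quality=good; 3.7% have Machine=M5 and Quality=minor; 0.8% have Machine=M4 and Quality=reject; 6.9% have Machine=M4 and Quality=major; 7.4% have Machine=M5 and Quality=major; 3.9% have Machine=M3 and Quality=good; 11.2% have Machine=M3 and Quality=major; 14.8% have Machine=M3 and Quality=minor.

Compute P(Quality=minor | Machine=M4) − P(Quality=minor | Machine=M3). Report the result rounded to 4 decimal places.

-0.1238

P(Machine=M4) = 0.123 + 0.056 + 0.069 + 0.008 = 0.256; P(Quality=minor | Machine=M4) = 0.056/0.256 = 0.21875.
P(Machine=M3) = 0.039 + 0.148 + 0.112 + 0.133 = 0.432; P(Quality=minor | Machine=M3) = 0.148/0.432 = 0.34259.
Difference = -0.1238.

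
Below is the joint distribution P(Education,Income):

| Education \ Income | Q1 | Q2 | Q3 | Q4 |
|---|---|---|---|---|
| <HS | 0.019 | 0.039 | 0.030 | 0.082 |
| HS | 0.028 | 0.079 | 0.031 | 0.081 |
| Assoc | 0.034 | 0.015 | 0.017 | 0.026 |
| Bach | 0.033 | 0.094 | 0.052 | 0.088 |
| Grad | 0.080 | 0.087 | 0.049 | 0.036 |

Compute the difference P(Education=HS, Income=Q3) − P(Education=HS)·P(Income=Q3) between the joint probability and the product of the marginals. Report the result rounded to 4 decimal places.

-0.0082

P(Education=HS) = 0.028 + 0.079 + 0.031 + 0.081 = 0.219.
P(Income=Q3) = 0.030 + 0.031 + 0.017 + 0.052 + 0.049 = 0.179.
P(Education=HS, Income=Q3) − P(Education=HS)P(Income=Q3) = 0.031 − 0.219×0.179 = -0.0082.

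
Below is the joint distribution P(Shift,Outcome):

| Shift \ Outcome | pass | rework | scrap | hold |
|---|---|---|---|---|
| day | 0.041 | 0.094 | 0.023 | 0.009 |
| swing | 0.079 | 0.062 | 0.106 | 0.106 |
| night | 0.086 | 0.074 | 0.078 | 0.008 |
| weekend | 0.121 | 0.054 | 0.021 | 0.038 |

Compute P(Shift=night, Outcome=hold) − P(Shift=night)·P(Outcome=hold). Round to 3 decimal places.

P(Shift=night) = 0.086 + 0.074 + 0.078 + 0.008 = 0.246.
P(Outcome=hold) = 0.009 + 0.106 + 0.008 + 0.038 = 0.161.
P(Shift=night, Outcome=hold) − P(Shift=night)P(Outcome=hold) = 0.008 − 0.246×0.161 = -0.032.

-0.032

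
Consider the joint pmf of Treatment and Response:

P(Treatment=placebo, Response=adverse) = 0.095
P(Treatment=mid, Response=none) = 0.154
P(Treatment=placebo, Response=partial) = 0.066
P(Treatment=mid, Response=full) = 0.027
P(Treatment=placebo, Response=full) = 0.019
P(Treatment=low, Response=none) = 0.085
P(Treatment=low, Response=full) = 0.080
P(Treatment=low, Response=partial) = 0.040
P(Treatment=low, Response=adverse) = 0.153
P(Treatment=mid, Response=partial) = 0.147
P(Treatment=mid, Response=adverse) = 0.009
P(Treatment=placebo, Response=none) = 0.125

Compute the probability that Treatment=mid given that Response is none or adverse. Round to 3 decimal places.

0.262

P(Response=none) = 0.125 + 0.085 + 0.154 = 0.364.
P(Response=adverse) = 0.095 + 0.153 + 0.009 = 0.257.
P(Response ∈ {none, adverse}) = 0.364 + 0.257 = 0.621; P(Treatment=mid, Response ∈ {none, adverse}) = 0.154 + 0.009 = 0.163.
P(Treatment=mid | Response ∈ {none, adverse}) = 0.163/0.621 = 0.262.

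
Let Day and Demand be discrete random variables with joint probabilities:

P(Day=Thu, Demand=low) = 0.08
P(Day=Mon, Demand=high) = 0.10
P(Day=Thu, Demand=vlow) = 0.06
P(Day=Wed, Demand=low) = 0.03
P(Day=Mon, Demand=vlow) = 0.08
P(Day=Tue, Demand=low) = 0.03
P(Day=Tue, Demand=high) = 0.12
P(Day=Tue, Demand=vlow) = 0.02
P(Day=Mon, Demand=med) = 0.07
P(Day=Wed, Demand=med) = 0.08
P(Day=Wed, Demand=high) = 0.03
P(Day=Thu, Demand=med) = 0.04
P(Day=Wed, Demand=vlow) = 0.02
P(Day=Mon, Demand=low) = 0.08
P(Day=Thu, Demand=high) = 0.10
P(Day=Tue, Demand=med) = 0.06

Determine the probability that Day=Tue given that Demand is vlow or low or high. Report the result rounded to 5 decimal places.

0.22667

P(Demand=vlow) = 0.08 + 0.02 + 0.02 + 0.06 = 0.18.
P(Demand=low) = 0.08 + 0.03 + 0.03 + 0.08 = 0.22.
P(Demand=high) = 0.10 + 0.12 + 0.03 + 0.10 = 0.35.
P(Demand ∈ {vlow, low, high}) = 0.18 + 0.22 + 0.35 = 0.75; P(Day=Tue, Demand ∈ {vlow, low, high}) = 0.02 + 0.03 + 0.12 = 0.17.
P(Day=Tue | Demand ∈ {vlow, low, high}) = 0.17/0.75 = 0.22667.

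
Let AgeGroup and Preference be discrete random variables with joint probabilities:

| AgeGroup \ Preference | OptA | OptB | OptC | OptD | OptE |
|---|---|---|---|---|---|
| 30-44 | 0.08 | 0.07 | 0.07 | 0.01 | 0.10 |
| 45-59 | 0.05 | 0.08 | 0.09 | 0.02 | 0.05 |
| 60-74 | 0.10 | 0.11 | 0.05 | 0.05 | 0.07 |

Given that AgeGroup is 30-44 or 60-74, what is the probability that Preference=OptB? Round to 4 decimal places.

0.2535

P(AgeGroup=30-44) = 0.08 + 0.07 + 0.07 + 0.01 + 0.10 = 0.33.
P(AgeGroup=60-74) = 0.10 + 0.11 + 0.05 + 0.05 + 0.07 = 0.38.
P(AgeGroup ∈ {30-44, 60-74}) = 0.33 + 0.38 = 0.71; P(Preference=OptB, AgeGroup ∈ {30-44, 60-74}) = 0.07 + 0.11 = 0.18.
P(Preference=OptB | AgeGroup ∈ {30-44, 60-74}) = 0.18/0.71 = 0.2535.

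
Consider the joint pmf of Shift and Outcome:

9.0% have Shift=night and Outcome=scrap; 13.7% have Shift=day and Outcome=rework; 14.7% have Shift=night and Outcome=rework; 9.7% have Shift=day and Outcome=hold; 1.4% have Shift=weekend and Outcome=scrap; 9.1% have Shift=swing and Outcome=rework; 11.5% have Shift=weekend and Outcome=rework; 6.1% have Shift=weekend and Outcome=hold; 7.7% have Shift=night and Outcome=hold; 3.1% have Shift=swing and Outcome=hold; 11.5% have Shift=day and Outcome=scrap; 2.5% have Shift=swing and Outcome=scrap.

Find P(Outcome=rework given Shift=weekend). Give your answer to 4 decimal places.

P(Shift=weekend) = 0.115 + 0.014 + 0.061 = 0.190.
P(Outcome=rework | Shift=weekend) = 0.115/0.190 = 0.6053.

0.6053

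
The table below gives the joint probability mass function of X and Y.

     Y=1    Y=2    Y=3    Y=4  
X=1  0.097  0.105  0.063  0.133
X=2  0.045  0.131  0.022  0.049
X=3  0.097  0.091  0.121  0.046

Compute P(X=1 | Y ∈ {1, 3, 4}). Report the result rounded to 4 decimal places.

0.4354

P(Y=1) = 0.097 + 0.045 + 0.097 = 0.239.
P(Y=3) = 0.063 + 0.022 + 0.121 = 0.206.
P(Y=4) = 0.133 + 0.049 + 0.046 = 0.228.
P(Y ∈ {1, 3, 4}) = 0.239 + 0.206 + 0.228 = 0.673; P(X=1, Y ∈ {1, 3, 4}) = 0.097 + 0.063 + 0.133 = 0.293.
P(X=1 | Y ∈ {1, 3, 4}) = 0.293/0.673 = 0.4354.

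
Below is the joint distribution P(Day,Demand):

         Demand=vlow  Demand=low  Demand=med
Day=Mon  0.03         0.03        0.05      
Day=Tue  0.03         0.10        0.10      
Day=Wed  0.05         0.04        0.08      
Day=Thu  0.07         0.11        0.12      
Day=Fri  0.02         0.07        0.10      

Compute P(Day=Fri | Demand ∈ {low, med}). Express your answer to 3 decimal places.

0.213

P(Demand=low) = 0.03 + 0.10 + 0.04 + 0.11 + 0.07 = 0.35.
P(Demand=med) = 0.05 + 0.10 + 0.08 + 0.12 + 0.10 = 0.45.
P(Demand ∈ {low, med}) = 0.35 + 0.45 = 0.80; P(Day=Fri, Demand ∈ {low, med}) = 0.07 + 0.10 = 0.17.
P(Day=Fri | Demand ∈ {low, med}) = 0.17/0.80 = 0.213.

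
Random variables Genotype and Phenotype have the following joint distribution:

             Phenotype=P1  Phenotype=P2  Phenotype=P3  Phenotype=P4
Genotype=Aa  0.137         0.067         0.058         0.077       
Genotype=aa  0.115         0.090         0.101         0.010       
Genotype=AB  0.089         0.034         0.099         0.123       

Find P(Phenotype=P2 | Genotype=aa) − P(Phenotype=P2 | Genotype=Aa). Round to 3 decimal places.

0.087

P(Genotype=aa) = 0.115 + 0.090 + 0.101 + 0.010 = 0.316; P(Phenotype=P2 | Genotype=aa) = 0.090/0.316 = 0.2848.
P(Genotype=Aa) = 0.137 + 0.067 + 0.058 + 0.077 = 0.339; P(Phenotype=P2 | Genotype=Aa) = 0.067/0.339 = 0.1976.
Difference = 0.087.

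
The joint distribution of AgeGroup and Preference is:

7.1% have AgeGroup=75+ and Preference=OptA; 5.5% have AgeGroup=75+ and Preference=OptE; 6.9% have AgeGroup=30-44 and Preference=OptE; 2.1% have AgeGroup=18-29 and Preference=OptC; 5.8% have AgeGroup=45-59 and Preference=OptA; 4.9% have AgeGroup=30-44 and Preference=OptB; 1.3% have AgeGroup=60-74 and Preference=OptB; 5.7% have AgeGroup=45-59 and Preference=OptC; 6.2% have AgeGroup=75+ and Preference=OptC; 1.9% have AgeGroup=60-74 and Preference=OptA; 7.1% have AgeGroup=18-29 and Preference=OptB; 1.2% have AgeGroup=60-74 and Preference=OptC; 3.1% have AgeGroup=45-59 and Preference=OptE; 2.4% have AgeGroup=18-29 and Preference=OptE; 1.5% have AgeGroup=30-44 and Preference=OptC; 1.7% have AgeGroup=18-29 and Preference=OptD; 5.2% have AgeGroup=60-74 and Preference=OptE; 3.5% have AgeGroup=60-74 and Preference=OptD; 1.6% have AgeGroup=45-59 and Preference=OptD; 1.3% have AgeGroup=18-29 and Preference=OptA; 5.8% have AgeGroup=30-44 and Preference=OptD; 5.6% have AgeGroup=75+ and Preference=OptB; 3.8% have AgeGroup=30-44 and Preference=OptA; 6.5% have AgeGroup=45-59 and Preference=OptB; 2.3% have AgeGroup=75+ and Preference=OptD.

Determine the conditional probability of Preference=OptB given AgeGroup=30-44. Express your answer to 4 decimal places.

P(AgeGroup=30-44) = 0.038 + 0.049 + 0.015 + 0.058 + 0.069 = 0.229.
P(Preference=OptB | AgeGroup=30-44) = 0.049/0.229 = 0.2140.

0.2140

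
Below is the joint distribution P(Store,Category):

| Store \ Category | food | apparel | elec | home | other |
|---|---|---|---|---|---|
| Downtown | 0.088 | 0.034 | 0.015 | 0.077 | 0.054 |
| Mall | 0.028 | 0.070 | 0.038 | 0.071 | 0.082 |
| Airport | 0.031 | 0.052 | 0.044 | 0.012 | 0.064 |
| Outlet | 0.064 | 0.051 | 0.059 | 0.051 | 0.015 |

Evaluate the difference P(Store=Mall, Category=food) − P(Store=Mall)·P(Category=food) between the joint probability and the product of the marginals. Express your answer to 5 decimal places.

-0.03298

P(Store=Mall) = 0.028 + 0.070 + 0.038 + 0.071 + 0.082 = 0.289.
P(Category=food) = 0.088 + 0.028 + 0.031 + 0.064 = 0.211.
P(Store=Mall, Category=food) − P(Store=Mall)P(Category=food) = 0.028 − 0.289×0.211 = -0.03298.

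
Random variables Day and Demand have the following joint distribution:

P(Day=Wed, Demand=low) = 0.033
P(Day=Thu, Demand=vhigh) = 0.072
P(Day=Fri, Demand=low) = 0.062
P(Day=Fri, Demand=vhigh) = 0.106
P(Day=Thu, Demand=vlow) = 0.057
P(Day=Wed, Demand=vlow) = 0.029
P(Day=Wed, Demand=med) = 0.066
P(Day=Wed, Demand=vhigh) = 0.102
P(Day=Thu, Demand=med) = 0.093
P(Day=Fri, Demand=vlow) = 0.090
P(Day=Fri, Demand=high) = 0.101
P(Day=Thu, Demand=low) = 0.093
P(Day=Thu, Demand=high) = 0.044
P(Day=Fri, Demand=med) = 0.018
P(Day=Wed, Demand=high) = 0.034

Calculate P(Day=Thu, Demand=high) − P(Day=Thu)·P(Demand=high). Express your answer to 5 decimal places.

P(Day=Thu) = 0.057 + 0.093 + 0.093 + 0.044 + 0.072 = 0.359.
P(Demand=high) = 0.034 + 0.044 + 0.101 = 0.179.
P(Day=Thu, Demand=high) − P(Day=Thu)P(Demand=high) = 0.044 − 0.359×0.179 = -0.02026.

-0.02026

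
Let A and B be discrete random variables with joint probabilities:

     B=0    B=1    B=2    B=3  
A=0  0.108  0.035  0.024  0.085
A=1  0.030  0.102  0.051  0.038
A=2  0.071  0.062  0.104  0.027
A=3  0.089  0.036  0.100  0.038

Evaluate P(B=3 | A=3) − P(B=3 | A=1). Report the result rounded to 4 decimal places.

-0.0275

P(A=3) = 0.089 + 0.036 + 0.100 + 0.038 = 0.263; P(B=3 | A=3) = 0.038/0.263 = 0.14449.
P(A=1) = 0.030 + 0.102 + 0.051 + 0.038 = 0.221; P(B=3 | A=1) = 0.038/0.221 = 0.17195.
Difference = -0.0275.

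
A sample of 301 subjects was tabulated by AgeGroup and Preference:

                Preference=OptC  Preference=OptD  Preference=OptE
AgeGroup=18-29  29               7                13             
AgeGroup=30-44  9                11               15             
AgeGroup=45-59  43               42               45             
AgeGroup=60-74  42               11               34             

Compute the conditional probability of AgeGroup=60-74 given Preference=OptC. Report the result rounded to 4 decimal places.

Total with Preference=OptC: 29 + 9 + 43 + 42 = 123.
P(AgeGroup=60-74 | Preference=OptC) = 42/123 = 0.3415.

0.3415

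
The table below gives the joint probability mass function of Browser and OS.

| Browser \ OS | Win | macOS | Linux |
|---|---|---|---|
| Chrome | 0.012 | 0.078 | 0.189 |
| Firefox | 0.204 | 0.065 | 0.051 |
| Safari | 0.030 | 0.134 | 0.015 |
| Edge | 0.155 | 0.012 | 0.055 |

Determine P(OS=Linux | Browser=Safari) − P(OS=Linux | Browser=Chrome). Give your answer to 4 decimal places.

-0.5936

P(Browser=Safari) = 0.030 + 0.134 + 0.015 = 0.179; P(OS=Linux | Browser=Safari) = 0.015/0.179 = 0.08380.
P(Browser=Chrome) = 0.012 + 0.078 + 0.189 = 0.279; P(OS=Linux | Browser=Chrome) = 0.189/0.279 = 0.67742.
Difference = -0.5936.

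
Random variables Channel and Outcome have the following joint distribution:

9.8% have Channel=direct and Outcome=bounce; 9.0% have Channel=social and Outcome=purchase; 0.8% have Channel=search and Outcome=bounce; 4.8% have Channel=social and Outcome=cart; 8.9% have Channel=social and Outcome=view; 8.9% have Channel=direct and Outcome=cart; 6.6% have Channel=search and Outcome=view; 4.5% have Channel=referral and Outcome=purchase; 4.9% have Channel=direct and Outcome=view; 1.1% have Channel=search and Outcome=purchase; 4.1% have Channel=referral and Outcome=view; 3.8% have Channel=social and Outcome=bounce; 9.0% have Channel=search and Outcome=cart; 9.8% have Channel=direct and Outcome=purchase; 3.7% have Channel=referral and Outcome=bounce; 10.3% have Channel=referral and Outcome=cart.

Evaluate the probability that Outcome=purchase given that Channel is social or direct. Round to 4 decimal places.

P(Channel=social) = 0.038 + 0.089 + 0.048 + 0.090 = 0.265.
P(Channel=direct) = 0.098 + 0.049 + 0.089 + 0.098 = 0.334.
P(Channel ∈ {social, direct}) = 0.265 + 0.334 = 0.599; P(Outcome=purchase, Channel ∈ {social, direct}) = 0.090 + 0.098 = 0.188.
P(Outcome=purchase | Channel ∈ {social, direct}) = 0.188/0.599 = 0.3139.

0.3139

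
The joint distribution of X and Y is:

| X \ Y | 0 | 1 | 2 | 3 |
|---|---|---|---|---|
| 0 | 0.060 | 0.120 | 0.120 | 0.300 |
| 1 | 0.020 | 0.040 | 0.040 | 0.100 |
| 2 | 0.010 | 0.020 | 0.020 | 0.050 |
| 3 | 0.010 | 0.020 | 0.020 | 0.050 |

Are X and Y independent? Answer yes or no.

Every cell satisfies P(X,Y) = P(X)·P(Y). For instance P(X=1) = 0.200, P(Y=2) = 0.200, and 0.200×0.200 = 0.040 matches the joint entry. So X and Y are independent.

yes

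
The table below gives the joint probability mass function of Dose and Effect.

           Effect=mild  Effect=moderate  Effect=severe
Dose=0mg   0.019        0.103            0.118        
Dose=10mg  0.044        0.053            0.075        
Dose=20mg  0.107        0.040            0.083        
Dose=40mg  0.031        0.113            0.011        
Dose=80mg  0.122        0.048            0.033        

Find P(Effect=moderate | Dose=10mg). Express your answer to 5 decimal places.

0.30814

P(Dose=10mg) = 0.044 + 0.053 + 0.075 = 0.172.
P(Effect=moderate | Dose=10mg) = 0.053/0.172 = 0.30814.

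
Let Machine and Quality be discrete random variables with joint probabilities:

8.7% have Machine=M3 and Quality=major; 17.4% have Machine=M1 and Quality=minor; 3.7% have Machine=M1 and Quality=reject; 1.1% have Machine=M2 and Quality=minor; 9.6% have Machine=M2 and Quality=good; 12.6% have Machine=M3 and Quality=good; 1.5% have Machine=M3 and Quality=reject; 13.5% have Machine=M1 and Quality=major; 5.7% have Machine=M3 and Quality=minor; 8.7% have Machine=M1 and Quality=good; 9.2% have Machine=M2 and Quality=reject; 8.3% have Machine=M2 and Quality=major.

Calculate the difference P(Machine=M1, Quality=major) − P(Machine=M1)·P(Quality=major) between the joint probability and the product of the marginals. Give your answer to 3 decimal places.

0.003

P(Machine=M1) = 0.087 + 0.174 + 0.135 + 0.037 = 0.433.
P(Quality=major) = 0.135 + 0.083 + 0.087 = 0.305.
P(Machine=M1, Quality=major) − P(Machine=M1)P(Quality=major) = 0.135 − 0.433×0.305 = 0.003.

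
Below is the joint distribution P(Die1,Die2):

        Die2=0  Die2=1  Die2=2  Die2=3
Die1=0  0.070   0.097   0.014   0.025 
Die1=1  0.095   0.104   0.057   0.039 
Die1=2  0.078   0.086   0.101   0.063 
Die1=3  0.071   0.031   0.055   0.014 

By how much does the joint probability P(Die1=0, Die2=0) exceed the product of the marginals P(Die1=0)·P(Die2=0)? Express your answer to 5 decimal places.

0.00532

P(Die1=0) = 0.070 + 0.097 + 0.014 + 0.025 = 0.206.
P(Die2=0) = 0.070 + 0.095 + 0.078 + 0.071 = 0.314.
P(Die1=0, Die2=0) − P(Die1=0)P(Die2=0) = 0.070 − 0.206×0.314 = 0.00532.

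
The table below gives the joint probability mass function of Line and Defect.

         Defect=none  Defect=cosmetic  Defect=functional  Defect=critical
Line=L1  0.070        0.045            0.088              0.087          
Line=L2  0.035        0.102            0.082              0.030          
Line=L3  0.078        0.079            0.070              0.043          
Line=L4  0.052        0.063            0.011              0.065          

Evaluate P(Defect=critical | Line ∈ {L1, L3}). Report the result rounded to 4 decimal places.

P(Line=L1) = 0.070 + 0.045 + 0.088 + 0.087 = 0.290.
P(Line=L3) = 0.078 + 0.079 + 0.070 + 0.043 = 0.270.
P(Line ∈ {L1, L3}) = 0.290 + 0.270 = 0.560; P(Defect=critical, Line ∈ {L1, L3}) = 0.087 + 0.043 = 0.130.
P(Defect=critical | Line ∈ {L1, L3}) = 0.130/0.560 = 0.2321.

0.2321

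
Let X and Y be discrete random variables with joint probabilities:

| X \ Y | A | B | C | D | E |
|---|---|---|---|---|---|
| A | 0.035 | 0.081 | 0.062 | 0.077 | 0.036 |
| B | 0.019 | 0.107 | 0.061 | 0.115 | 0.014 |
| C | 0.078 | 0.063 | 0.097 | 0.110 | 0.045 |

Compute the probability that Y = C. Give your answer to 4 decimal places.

P(Y=C) = 0.062 + 0.061 + 0.097 = 0.220.

0.2200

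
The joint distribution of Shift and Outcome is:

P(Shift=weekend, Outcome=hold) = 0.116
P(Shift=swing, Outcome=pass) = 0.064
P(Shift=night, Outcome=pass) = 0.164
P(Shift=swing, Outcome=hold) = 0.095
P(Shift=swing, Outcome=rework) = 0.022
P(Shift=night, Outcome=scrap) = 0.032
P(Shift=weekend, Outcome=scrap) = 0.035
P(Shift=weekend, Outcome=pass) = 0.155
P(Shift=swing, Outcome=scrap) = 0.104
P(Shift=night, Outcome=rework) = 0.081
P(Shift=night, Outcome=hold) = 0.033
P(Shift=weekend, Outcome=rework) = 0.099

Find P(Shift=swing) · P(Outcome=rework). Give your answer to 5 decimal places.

P(Shift=swing) = 0.064 + 0.022 + 0.104 + 0.095 = 0.285.
P(Outcome=rework) = 0.022 + 0.081 + 0.099 = 0.202.
Product: 0.285 × 0.202 = 0.05757.

0.05757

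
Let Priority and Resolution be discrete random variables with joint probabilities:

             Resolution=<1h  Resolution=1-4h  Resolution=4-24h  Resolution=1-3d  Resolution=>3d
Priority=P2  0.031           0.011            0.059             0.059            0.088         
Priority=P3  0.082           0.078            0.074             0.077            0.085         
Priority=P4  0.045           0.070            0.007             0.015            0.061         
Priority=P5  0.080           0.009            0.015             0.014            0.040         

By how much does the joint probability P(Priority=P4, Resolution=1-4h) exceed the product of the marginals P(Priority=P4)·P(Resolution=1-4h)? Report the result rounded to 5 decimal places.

0.03674

P(Priority=P4) = 0.045 + 0.070 + 0.007 + 0.015 + 0.061 = 0.198.
P(Resolution=1-4h) = 0.011 + 0.078 + 0.070 + 0.009 = 0.168.
P(Priority=P4, Resolution=1-4h) − P(Priority=P4)P(Resolution=1-4h) = 0.070 − 0.198×0.168 = 0.03674.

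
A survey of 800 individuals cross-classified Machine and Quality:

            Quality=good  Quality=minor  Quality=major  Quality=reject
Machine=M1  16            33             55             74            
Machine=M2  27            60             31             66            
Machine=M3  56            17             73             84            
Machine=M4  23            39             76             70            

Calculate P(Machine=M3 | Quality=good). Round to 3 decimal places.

0.459

Total with Quality=good: 16 + 27 + 56 + 23 = 122.
P(Machine=M3 | Quality=good) = 56/122 = 0.459.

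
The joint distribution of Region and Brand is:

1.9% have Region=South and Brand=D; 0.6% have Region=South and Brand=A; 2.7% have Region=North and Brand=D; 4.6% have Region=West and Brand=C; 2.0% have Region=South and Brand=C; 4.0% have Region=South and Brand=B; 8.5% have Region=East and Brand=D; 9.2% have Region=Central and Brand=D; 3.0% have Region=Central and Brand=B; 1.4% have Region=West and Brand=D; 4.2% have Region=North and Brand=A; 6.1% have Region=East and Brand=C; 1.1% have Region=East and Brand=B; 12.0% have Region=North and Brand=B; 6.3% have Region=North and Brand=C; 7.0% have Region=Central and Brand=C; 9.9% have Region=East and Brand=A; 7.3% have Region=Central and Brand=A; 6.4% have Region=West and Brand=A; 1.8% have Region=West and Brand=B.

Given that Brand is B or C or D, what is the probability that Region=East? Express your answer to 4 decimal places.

P(Brand=B) = 0.120 + 0.040 + 0.011 + 0.018 + 0.030 = 0.219.
P(Brand=C) = 0.063 + 0.020 + 0.061 + 0.046 + 0.070 = 0.260.
P(Brand=D) = 0.027 + 0.019 + 0.085 + 0.014 + 0.092 = 0.237.
P(Brand ∈ {B, C, D}) = 0.219 + 0.260 + 0.237 = 0.716; P(Region=East, Brand ∈ {B, C, D}) = 0.011 + 0.061 + 0.085 = 0.157.
P(Region=East | Brand ∈ {B, C, D}) = 0.157/0.716 = 0.2193.

0.2193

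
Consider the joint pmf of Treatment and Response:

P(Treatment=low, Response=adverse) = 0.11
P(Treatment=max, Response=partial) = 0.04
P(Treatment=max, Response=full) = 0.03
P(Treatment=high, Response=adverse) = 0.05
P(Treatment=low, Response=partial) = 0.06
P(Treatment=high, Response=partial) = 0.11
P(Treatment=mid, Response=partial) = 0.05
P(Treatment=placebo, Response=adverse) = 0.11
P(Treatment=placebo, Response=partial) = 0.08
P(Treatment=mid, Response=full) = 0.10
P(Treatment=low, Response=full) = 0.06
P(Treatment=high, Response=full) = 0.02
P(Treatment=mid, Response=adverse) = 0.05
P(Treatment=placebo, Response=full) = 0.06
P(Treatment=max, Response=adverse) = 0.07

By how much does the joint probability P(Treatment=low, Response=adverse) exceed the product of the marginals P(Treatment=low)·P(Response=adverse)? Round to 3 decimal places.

0.020

P(Treatment=low) = 0.06 + 0.06 + 0.11 = 0.23.
P(Response=adverse) = 0.11 + 0.11 + 0.05 + 0.05 + 0.07 = 0.39.
P(Treatment=low, Response=adverse) − P(Treatment=low)P(Response=adverse) = 0.11 − 0.23×0.39 = 0.020.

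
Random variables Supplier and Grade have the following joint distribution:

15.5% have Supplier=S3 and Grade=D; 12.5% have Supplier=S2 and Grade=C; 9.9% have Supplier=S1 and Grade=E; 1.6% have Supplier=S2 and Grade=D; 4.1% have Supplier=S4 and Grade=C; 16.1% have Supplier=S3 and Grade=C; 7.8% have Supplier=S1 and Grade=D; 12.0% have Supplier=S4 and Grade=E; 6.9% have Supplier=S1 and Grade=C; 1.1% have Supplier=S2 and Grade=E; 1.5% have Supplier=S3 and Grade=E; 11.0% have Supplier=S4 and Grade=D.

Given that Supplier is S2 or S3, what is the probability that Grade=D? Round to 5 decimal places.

P(Supplier=S2) = 0.125 + 0.016 + 0.011 = 0.152.
P(Supplier=S3) = 0.161 + 0.155 + 0.015 = 0.331.
P(Supplier ∈ {S2, S3}) = 0.152 + 0.331 = 0.483; P(Grade=D, Supplier ∈ {S2, S3}) = 0.016 + 0.155 = 0.171.
P(Grade=D | Supplier ∈ {S2, S3}) = 0.171/0.483 = 0.35404.

0.35404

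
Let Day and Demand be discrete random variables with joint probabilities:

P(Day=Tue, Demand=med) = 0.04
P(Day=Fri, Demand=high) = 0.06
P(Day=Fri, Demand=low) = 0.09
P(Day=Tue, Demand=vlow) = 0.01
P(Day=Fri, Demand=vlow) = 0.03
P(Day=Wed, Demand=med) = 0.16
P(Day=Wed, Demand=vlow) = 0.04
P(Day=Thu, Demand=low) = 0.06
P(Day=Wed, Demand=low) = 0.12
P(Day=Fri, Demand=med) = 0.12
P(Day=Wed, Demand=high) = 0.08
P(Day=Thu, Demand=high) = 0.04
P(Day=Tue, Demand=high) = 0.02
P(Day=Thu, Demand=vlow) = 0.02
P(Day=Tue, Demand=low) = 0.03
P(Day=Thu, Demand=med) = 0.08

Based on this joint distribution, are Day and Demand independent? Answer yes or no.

Every cell satisfies P(Day,Demand) = P(Day)·P(Demand). For instance P(Day=Thu) = 0.20, P(Demand=high) = 0.20, and 0.20×0.20 = 0.04 matches the joint entry. So Day and Demand are independent.

yes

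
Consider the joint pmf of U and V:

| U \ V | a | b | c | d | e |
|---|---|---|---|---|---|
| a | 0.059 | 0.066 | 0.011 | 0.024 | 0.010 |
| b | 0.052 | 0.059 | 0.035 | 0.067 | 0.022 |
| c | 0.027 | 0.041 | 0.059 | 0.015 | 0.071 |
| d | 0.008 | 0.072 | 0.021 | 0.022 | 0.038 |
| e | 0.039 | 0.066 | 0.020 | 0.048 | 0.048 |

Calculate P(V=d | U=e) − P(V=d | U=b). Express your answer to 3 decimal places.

P(U=e) = 0.039 + 0.066 + 0.020 + 0.048 + 0.048 = 0.221; P(V=d | U=e) = 0.048/0.221 = 0.2172.
P(U=b) = 0.052 + 0.059 + 0.035 + 0.067 + 0.022 = 0.235; P(V=d | U=b) = 0.067/0.235 = 0.2851.
Difference = -0.068.

-0.068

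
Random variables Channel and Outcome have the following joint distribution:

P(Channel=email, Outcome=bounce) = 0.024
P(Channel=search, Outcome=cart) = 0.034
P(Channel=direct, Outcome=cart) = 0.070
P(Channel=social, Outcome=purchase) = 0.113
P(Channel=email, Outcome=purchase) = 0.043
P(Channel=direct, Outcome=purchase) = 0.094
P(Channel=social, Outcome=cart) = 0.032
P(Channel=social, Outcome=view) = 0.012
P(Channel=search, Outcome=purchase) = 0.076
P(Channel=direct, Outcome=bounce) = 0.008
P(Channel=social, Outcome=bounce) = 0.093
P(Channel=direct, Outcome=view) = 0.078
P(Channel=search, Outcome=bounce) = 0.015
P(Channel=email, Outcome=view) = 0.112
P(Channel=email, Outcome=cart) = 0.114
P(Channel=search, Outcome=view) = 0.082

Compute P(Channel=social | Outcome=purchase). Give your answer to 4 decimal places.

P(Outcome=purchase) = 0.043 + 0.076 + 0.113 + 0.094 = 0.326.
P(Channel=social | Outcome=purchase) = 0.113/0.326 = 0.3466.

0.3466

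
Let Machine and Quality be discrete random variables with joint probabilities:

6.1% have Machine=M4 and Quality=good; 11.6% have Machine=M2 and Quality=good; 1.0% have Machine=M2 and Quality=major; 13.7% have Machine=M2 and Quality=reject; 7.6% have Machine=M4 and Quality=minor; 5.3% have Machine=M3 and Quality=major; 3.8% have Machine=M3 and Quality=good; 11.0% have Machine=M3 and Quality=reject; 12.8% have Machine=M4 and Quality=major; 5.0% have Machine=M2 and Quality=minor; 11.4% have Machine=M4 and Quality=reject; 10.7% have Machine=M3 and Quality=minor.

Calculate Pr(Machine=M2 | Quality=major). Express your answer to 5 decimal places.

P(Quality=major) = 0.010 + 0.053 + 0.128 = 0.191.
P(Machine=M2 | Quality=major) = 0.010/0.191 = 0.05236.

0.05236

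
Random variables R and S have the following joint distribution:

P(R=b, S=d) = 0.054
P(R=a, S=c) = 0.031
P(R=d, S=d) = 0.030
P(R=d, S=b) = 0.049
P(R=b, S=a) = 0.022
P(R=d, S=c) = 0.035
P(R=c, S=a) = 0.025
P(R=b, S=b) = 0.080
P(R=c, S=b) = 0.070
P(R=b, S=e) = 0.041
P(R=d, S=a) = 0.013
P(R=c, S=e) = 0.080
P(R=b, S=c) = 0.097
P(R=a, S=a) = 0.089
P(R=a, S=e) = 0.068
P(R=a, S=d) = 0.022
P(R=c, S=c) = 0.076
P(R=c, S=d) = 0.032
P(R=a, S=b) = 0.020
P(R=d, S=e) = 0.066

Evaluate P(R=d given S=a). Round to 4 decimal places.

P(S=a) = 0.089 + 0.022 + 0.025 + 0.013 = 0.149.
P(R=d | S=a) = 0.013/0.149 = 0.0872.

0.0872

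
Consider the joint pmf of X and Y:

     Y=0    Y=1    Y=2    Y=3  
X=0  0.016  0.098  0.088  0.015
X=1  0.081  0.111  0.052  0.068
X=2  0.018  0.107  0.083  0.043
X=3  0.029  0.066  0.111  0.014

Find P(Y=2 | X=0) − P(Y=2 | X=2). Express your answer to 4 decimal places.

0.0749

P(X=0) = 0.016 + 0.098 + 0.088 + 0.015 = 0.217; P(Y=2 | X=0) = 0.088/0.217 = 0.40553.
P(X=2) = 0.018 + 0.107 + 0.083 + 0.043 = 0.251; P(Y=2 | X=2) = 0.083/0.251 = 0.33068.
Difference = 0.0749.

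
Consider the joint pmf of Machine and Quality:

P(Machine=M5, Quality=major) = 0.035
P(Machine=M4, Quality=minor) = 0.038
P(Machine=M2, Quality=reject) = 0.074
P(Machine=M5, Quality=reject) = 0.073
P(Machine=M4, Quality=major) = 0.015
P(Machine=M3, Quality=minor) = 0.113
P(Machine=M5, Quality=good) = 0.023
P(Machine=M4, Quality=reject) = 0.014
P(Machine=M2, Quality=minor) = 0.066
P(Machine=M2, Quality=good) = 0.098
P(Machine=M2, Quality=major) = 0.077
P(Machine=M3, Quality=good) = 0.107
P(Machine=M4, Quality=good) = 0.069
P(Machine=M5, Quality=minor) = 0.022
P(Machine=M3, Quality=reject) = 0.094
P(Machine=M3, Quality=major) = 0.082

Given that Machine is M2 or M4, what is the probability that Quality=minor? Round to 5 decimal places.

0.23060

P(Machine=M2) = 0.098 + 0.066 + 0.077 + 0.074 = 0.315.
P(Machine=M4) = 0.069 + 0.038 + 0.015 + 0.014 = 0.136.
P(Machine ∈ {M2, M4}) = 0.315 + 0.136 = 0.451; P(Quality=minor, Machine ∈ {M2, M4}) = 0.066 + 0.038 = 0.104.
P(Quality=minor | Machine ∈ {M2, M4}) = 0.104/0.451 = 0.23060.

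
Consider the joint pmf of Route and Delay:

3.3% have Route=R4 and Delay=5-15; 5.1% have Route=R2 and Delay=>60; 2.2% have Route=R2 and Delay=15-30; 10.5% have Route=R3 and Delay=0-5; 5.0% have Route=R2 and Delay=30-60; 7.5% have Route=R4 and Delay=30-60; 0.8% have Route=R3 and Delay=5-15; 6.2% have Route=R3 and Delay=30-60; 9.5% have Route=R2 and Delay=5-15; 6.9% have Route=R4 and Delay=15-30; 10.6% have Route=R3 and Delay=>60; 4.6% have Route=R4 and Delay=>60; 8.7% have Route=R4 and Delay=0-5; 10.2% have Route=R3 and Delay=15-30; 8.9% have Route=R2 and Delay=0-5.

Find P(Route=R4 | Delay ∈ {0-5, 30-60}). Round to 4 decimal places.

P(Delay=0-5) = 0.089 + 0.105 + 0.087 = 0.281.
P(Delay=30-60) = 0.050 + 0.062 + 0.075 = 0.187.
P(Delay ∈ {0-5, 30-60}) = 0.281 + 0.187 = 0.468; P(Route=R4, Delay ∈ {0-5, 30-60}) = 0.087 + 0.075 = 0.162.
P(Route=R4 | Delay ∈ {0-5, 30-60}) = 0.162/0.468 = 0.3462.

0.3462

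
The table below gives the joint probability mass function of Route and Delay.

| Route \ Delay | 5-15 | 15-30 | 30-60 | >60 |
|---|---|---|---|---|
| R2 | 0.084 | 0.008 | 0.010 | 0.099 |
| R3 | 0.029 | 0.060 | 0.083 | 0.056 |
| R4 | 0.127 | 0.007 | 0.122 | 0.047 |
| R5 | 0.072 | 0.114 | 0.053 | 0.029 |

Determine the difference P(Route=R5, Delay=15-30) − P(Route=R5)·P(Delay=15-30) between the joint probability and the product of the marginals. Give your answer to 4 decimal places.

0.0633

P(Route=R5) = 0.072 + 0.114 + 0.053 + 0.029 = 0.268.
P(Delay=15-30) = 0.008 + 0.060 + 0.007 + 0.114 = 0.189.
P(Route=R5, Delay=15-30) − P(Route=R5)P(Delay=15-30) = 0.114 − 0.268×0.189 = 0.0633.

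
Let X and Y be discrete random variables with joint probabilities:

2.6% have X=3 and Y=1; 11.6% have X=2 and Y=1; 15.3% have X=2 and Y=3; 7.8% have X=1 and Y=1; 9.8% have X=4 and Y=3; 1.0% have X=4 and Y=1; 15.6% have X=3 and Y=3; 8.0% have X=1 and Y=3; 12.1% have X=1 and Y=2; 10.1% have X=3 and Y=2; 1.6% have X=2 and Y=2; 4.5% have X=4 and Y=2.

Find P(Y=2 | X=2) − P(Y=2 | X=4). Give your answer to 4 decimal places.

-0.2380

P(X=2) = 0.116 + 0.016 + 0.153 = 0.285; P(Y=2 | X=2) = 0.016/0.285 = 0.05614.
P(X=4) = 0.010 + 0.045 + 0.098 = 0.153; P(Y=2 | X=4) = 0.045/0.153 = 0.29412.
Difference = -0.2380.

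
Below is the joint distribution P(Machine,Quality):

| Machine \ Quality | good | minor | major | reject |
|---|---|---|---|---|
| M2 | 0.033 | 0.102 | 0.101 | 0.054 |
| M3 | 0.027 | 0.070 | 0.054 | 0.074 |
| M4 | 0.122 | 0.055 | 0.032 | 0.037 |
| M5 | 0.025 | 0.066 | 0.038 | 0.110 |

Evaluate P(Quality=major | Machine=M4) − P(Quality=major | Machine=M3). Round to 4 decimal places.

P(Machine=M4) = 0.122 + 0.055 + 0.032 + 0.037 = 0.246; P(Quality=major | Machine=M4) = 0.032/0.246 = 0.13008.
P(Machine=M3) = 0.027 + 0.070 + 0.054 + 0.074 = 0.225; P(Quality=major | Machine=M3) = 0.054/0.225 = 0.24000.
Difference = -0.1099.

-0.1099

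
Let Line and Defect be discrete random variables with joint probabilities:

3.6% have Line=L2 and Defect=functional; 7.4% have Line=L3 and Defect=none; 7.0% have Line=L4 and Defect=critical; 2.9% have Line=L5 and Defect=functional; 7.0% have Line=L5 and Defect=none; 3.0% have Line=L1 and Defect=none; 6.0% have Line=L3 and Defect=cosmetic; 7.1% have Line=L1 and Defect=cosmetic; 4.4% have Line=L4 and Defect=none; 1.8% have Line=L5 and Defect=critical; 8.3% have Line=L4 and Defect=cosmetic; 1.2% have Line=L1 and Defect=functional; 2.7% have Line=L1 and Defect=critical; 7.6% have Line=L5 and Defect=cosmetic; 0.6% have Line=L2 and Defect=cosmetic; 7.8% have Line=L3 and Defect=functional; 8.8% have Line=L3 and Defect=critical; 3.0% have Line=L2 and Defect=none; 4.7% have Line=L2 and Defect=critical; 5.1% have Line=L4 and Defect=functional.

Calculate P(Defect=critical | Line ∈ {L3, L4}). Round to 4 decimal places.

P(Line=L3) = 0.074 + 0.060 + 0.078 + 0.088 = 0.300.
P(Line=L4) = 0.044 + 0.083 + 0.051 + 0.070 = 0.248.
P(Line ∈ {L3, L4}) = 0.300 + 0.248 = 0.548; P(Defect=critical, Line ∈ {L3, L4}) = 0.088 + 0.070 = 0.158.
P(Defect=critical | Line ∈ {L3, L4}) = 0.158/0.548 = 0.2883.

0.2883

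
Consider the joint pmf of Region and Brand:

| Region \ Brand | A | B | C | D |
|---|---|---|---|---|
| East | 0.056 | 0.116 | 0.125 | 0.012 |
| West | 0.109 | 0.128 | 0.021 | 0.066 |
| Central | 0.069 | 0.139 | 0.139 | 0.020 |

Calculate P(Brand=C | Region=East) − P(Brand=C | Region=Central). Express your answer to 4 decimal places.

P(Region=East) = 0.056 + 0.116 + 0.125 + 0.012 = 0.309; P(Brand=C | Region=East) = 0.125/0.309 = 0.40453.
P(Region=Central) = 0.069 + 0.139 + 0.139 + 0.020 = 0.367; P(Brand=C | Region=Central) = 0.139/0.367 = 0.37875.
Difference = 0.0258.

0.0258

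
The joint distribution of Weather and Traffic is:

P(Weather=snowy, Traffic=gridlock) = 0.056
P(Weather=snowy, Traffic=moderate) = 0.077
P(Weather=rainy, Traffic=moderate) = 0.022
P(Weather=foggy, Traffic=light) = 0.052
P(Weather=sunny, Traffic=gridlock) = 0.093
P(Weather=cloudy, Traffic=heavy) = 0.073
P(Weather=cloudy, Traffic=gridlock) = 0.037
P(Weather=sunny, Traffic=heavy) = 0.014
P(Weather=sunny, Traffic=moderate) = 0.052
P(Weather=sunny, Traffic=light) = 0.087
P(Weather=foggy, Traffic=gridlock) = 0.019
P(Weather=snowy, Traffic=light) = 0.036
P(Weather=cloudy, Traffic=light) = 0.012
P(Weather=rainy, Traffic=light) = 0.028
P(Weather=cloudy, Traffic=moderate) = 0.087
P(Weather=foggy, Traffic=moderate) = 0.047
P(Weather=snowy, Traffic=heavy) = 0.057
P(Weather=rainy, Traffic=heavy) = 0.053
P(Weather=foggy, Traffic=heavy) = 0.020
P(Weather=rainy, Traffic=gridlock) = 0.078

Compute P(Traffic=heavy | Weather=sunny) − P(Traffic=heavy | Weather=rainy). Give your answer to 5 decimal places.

-0.23591

P(Weather=sunny) = 0.087 + 0.052 + 0.014 + 0.093 = 0.246; P(Traffic=heavy | Weather=sunny) = 0.014/0.246 = 0.056911.
P(Weather=rainy) = 0.028 + 0.022 + 0.053 + 0.078 = 0.181; P(Traffic=heavy | Weather=rainy) = 0.053/0.181 = 0.292818.
Difference = -0.23591.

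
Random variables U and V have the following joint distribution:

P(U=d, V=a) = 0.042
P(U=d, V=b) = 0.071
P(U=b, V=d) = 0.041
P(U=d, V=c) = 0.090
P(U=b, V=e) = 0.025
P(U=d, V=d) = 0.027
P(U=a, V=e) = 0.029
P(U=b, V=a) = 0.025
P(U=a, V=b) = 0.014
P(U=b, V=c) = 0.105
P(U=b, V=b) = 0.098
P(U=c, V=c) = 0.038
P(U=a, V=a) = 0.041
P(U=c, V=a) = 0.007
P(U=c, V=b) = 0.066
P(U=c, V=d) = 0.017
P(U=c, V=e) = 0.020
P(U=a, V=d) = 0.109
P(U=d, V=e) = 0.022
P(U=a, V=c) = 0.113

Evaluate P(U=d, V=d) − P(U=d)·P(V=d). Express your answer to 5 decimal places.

P(U=d) = 0.042 + 0.071 + 0.090 + 0.027 + 0.022 = 0.252.
P(V=d) = 0.109 + 0.041 + 0.017 + 0.027 = 0.194.
P(U=d, V=d) − P(U=d)P(V=d) = 0.027 − 0.252×0.194 = -0.02189.

-0.02189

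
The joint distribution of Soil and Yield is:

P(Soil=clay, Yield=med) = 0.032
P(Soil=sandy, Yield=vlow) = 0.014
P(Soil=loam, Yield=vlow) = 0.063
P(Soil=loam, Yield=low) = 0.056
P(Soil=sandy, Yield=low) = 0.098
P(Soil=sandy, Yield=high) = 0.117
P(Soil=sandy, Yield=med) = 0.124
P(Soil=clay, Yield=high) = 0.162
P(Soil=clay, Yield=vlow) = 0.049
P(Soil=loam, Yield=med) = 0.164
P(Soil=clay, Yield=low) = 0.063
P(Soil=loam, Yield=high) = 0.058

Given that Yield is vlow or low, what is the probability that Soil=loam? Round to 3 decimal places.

P(Yield=vlow) = 0.014 + 0.063 + 0.049 = 0.126.
P(Yield=low) = 0.098 + 0.056 + 0.063 = 0.217.
P(Yield ∈ {vlow, low}) = 0.126 + 0.217 = 0.343; P(Soil=loam, Yield ∈ {vlow, low}) = 0.063 + 0.056 = 0.119.
P(Soil=loam | Yield ∈ {vlow, low}) = 0.119/0.343 = 0.347.

0.347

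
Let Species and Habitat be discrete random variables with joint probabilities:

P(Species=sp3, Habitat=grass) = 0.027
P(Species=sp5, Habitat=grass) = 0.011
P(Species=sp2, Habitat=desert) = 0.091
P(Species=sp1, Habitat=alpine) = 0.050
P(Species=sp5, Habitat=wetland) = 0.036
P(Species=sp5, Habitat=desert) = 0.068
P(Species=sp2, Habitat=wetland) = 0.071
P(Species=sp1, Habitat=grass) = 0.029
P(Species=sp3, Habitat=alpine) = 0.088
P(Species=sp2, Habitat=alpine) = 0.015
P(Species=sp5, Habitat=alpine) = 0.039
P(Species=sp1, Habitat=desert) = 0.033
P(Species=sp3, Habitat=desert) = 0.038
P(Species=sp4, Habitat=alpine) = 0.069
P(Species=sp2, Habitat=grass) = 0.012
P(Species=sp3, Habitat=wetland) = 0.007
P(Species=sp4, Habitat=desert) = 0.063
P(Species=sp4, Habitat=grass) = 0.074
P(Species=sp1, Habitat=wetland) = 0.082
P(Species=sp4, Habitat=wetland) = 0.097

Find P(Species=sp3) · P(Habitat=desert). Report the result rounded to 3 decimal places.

0.047

P(Species=sp3) = 0.027 + 0.007 + 0.038 + 0.088 = 0.160.
P(Habitat=desert) = 0.033 + 0.091 + 0.038 + 0.063 + 0.068 = 0.293.
Product: 0.160 × 0.293 = 0.047.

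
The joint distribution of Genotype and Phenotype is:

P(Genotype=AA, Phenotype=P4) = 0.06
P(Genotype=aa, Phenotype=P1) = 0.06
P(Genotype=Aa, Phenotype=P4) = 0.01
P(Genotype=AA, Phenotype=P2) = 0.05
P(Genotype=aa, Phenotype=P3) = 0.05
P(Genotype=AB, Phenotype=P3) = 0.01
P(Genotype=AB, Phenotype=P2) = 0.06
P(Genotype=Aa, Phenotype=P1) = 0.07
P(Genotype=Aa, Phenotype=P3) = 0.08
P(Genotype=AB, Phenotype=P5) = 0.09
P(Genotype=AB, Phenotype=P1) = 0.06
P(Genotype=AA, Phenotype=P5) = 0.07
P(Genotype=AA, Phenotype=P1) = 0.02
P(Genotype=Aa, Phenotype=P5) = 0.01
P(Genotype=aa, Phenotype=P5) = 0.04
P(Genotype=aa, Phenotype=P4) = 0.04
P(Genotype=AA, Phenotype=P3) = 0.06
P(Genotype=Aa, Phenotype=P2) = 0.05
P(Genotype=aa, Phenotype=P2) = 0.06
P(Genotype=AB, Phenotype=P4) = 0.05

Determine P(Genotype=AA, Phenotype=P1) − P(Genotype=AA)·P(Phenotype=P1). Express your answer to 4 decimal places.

P(Genotype=AA) = 0.02 + 0.05 + 0.06 + 0.06 + 0.07 = 0.26.
P(Phenotype=P1) = 0.02 + 0.07 + 0.06 + 0.06 = 0.21.
P(Genotype=AA, Phenotype=P1) − P(Genotype=AA)P(Phenotype=P1) = 0.02 − 0.26×0.21 = -0.0346.

-0.0346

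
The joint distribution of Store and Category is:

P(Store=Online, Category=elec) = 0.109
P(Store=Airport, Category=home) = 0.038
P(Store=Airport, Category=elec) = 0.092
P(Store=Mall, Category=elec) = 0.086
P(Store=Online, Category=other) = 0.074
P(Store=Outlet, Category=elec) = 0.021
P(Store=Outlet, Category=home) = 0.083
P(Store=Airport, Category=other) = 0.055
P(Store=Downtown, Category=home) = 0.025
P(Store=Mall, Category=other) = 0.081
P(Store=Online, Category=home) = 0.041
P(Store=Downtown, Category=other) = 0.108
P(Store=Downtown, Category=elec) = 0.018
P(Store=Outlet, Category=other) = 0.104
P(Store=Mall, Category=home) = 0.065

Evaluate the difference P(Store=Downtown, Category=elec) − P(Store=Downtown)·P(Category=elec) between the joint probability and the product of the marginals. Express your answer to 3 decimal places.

P(Store=Downtown) = 0.018 + 0.025 + 0.108 = 0.151.
P(Category=elec) = 0.018 + 0.086 + 0.092 + 0.021 + 0.109 = 0.326.
P(Store=Downtown, Category=elec) − P(Store=Downtown)P(Category=elec) = 0.018 − 0.151×0.326 = -0.031.

-0.031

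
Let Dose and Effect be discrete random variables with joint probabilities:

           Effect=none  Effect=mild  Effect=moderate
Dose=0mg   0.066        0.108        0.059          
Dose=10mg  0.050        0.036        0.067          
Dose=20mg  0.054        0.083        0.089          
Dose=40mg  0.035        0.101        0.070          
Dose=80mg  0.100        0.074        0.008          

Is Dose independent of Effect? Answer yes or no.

no

P(Dose=80mg) = 0.182 and P(Effect=moderate) = 0.293, so their product is 0.05333, but P(Dose=80mg, Effect=moderate) = 0.008. Since these differ, Dose and Effect are not independent.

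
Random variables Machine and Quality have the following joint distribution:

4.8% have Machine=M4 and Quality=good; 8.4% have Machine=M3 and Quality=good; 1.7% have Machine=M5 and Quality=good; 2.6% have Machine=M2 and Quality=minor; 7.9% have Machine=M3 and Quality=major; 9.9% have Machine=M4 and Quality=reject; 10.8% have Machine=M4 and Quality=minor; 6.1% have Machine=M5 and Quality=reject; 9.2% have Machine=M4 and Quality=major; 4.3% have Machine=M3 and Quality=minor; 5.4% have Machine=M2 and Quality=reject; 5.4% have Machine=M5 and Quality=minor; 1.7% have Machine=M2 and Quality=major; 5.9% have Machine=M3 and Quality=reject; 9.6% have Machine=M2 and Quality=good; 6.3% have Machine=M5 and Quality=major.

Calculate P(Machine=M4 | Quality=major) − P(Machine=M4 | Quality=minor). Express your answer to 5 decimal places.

P(Quality=major) = 0.017 + 0.079 + 0.092 + 0.063 = 0.251; P(Machine=M4 | Quality=major) = 0.092/0.251 = 0.366534.
P(Quality=minor) = 0.026 + 0.043 + 0.108 + 0.054 = 0.231; P(Machine=M4 | Quality=minor) = 0.108/0.231 = 0.467532.
Difference = -0.10100.

-0.10100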